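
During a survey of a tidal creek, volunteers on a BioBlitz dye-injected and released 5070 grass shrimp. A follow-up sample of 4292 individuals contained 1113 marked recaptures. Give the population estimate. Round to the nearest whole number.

N ≈ 19,551

N = (5070 × 4292) / 1113 = 21760440 / 1113 ≈ 19551.2 → 19551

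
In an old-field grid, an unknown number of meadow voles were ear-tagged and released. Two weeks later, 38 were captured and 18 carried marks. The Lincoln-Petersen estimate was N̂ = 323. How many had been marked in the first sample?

M = 153

From N = M·C/R: M = N·R / C = 323·18 / 38 = 5814 / 38 = 153.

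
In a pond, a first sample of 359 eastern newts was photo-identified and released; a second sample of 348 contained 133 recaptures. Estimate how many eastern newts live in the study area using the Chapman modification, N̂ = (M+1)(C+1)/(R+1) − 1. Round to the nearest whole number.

N̂ = (359+1)(348+1)/(133+1) − 1 = 360·349/134 − 1
= 125640/134 − 1 ≈ 937.6 − 1 ≈ 936.6 → 937

N ≈ 937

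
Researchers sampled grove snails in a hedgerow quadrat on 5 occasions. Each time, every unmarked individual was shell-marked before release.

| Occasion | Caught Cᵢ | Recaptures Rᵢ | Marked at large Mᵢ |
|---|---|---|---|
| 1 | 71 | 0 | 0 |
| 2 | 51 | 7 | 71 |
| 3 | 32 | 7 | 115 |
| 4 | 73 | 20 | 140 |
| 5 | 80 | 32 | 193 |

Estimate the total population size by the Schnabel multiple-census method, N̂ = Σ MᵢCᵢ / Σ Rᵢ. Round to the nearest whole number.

N ≈ 499

Σ MᵢCᵢ = 0·71 + 71·51 + 115·32 + 140·73 + 193·80 = 0 + 3621 + 3680 + 10220 + 15440 = 32961
Σ Rᵢ = 0 + 7 + 7 + 20 + 32 = 66
N̂ = 32961 / 66 ≈ 499.4 → 499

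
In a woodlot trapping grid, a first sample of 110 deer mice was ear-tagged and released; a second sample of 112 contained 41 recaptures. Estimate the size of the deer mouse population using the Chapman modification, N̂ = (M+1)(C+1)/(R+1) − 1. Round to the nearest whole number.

N̂ = (110+1)(112+1)/(41+1) − 1 = 111·113/42 − 1
= 12543/42 − 1 ≈ 298.6 − 1 ≈ 297.6 → 298

N ≈ 298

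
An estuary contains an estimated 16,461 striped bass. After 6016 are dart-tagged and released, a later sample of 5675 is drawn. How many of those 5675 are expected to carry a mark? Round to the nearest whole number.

expected recaptures ≈ 2074

The marked fraction of the population is 6016/16461, so in a sample of 5675 expect C·(M/N) marked.
E[R] = 6016 × 5675 / 16461 = 34140800 / 16461 ≈ 2074.0 → 2074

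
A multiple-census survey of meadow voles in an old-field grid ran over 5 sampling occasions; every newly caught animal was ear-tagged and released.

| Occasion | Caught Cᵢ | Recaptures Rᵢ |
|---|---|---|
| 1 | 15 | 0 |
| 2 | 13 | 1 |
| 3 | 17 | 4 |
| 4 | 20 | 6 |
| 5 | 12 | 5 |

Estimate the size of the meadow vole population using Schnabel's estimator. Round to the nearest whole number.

Marked at large before each occasion: Mᵢ = Σⱼ<ᵢ (Cⱼ − Rⱼ) → M1=0, M2=15, M3=27, M4=40, M5=54
Σ MᵢCᵢ = 0·15 + 15·13 + 27·17 + 40·20 + 54·12 = 0 + 195 + 459 + 800 + 648 = 2102
Σ Rᵢ = 0 + 1 + 4 + 6 + 5 = 16
N̂ = 2102 / 16 ≈ 131.4 → 131

N ≈ 131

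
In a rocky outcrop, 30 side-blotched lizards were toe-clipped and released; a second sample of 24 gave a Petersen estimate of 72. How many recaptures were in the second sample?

R = 10

From N = M·C/R: R = M·C / N = 30·24 / 72 = 720 / 72 = 10.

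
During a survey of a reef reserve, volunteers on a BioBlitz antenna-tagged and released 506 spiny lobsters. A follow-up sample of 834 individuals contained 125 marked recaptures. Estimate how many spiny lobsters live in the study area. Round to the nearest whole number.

N ≈ 3376

The marked fraction in the recapture sample should equal the marked fraction in the population: 125/834 = 506/N.
N = (506 × 834) / 125 = 422004 / 125 ≈ 3376.0 → 3376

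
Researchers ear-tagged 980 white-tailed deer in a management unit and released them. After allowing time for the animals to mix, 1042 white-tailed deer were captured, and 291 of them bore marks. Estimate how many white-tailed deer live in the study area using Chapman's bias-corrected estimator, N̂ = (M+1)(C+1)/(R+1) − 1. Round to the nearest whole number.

N ≈ 3503

N̂ = (980+1)(1042+1)/(291+1) − 1 = 981·1043/292 − 1
= 1023183/292 − 1 ≈ 3504.1 − 1 ≈ 3503.1 → 3503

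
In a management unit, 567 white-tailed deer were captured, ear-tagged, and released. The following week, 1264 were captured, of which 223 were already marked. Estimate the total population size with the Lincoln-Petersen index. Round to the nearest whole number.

N ≈ 3214

N = (567 × 1264) / 223 = 716688 / 223 ≈ 3213.8 → 3214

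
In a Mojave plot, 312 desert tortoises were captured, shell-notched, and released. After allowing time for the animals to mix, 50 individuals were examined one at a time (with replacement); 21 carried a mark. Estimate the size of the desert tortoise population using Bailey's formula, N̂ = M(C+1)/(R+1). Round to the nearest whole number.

N̂ = 312·(50+1)/(21+1) = 312·51/22 = 15912/22 ≈ 723.3 → 723

N ≈ 723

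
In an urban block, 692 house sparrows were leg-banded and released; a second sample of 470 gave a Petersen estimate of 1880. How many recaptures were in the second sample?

R = 173

From N = M·C/R: R = M·C / N = 692·470 / 1880 = 325240 / 1880 = 173.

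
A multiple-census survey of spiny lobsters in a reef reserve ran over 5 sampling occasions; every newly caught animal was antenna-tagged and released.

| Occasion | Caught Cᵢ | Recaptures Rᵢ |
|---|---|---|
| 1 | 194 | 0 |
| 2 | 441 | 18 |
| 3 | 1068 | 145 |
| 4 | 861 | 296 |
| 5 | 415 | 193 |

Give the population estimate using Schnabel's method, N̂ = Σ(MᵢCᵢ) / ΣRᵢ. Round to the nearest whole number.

N ≈ 4515

Marked at large before each occasion: Mᵢ = Σⱼ<ᵢ (Cⱼ − Rⱼ) → M1=0, M2=194, M3=617, M4=1540, M5=2105
Σ MᵢCᵢ = 0·194 + 194·441 + 617·1068 + 1540·861 + 2105·415 = 0 + 85554 + 658956 + 1325940 + 873575 = 2944025
Σ Rᵢ = 0 + 18 + 145 + 296 + 193 = 652
N̂ = 2944025 / 652 ≈ 4515.4 → 4515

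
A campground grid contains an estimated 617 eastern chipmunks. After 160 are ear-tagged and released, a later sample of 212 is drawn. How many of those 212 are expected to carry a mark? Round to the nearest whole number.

expected recaptures ≈ 55

The marked fraction of the population is 160/617, so in a sample of 212 expect C·(M/N) marked.
E[R] = 160 × 212 / 617 = 33920 / 617 ≈ 55.0 → 55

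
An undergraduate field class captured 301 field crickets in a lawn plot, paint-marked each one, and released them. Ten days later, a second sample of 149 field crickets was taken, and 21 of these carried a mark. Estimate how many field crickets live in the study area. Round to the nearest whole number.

N ≈ 2136

If marked individuals mix randomly, R/C ≈ M/N, giving N ≈ M·C/R.
N = (301 × 149) / 21 = 44849 / 21 ≈ 2135.7 → 2136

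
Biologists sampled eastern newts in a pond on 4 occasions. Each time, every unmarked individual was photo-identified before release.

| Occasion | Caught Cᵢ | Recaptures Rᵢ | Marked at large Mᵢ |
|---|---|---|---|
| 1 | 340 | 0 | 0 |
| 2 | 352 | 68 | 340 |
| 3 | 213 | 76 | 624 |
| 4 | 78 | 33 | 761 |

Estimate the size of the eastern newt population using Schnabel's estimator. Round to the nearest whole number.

Σ MᵢCᵢ = 0·340 + 340·352 + 624·213 + 761·78 = 0 + 119680 + 132912 + 59358 = 311950
Σ Rᵢ = 0 + 68 + 76 + 33 = 177
N̂ = 311950 / 177 ≈ 1762.4 → 1762

N ≈ 1762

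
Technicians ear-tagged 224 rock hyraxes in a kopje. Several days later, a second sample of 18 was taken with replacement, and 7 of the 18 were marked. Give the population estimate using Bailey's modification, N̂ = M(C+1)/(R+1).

N̂ = 224·(18+1)/(7+1) = 224·19/8 = 4256/8 = 532

N = 532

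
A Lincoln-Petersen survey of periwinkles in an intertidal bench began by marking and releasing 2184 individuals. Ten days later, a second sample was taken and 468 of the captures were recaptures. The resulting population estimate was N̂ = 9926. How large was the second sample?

From N = M·C/R: C = N·R / M = 9926·468 / 2184 = 4645368 / 2184 = 2127.

C = 2127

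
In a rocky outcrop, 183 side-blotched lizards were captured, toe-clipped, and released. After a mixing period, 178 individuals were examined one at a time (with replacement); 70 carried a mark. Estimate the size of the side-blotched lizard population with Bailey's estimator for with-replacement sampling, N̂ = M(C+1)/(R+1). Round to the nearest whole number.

N ≈ 461

N̂ = 183·(178+1)/(70+1) = 183·179/71 = 32757/71 ≈ 461.4 → 461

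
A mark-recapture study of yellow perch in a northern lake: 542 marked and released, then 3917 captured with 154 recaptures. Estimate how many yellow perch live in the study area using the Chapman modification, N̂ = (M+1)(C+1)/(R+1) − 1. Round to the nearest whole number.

N̂ = (542+1)(3917+1)/(154+1) − 1 = 543·3918/155 − 1
= 2127474/155 − 1 ≈ 13725.6 − 1 ≈ 13724.6 → 13725

N ≈ 13,725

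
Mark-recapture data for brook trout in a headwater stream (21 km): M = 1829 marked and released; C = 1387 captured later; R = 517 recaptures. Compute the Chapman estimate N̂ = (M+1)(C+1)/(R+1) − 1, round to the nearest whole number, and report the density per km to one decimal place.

density ≈ 233.5 brook trout per km

N̂ = 1830·1388/518 − 1 = 2540040/518 − 1 ≈ 4902.6 → 4903
Density = N̂ / area = 4903 / 21 ≈ 233.48 → 233.5 per km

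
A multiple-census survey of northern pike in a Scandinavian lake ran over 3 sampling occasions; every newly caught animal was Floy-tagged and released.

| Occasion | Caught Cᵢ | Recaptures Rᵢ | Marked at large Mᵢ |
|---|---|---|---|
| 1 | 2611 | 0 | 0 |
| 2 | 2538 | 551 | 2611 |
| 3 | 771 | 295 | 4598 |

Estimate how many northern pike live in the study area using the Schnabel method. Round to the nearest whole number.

N ≈ 12,023

Σ MᵢCᵢ = 0·2611 + 2611·2538 + 4598·771 = 0 + 6626718 + 3545058 = 10171776
Σ Rᵢ = 0 + 551 + 295 = 846
N̂ = 10171776 / 846 ≈ 12023.4 → 12023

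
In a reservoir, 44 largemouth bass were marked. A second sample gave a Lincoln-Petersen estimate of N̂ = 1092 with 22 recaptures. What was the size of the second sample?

C = 546

From N = M·C/R: C = N·R / M = 1092·22 / 44 = 24024 / 44 = 546.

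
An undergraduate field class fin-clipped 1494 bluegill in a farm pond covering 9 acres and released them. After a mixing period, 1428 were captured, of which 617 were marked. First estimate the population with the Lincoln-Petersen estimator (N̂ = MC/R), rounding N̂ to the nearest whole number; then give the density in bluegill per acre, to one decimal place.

N̂ = 1494·1428/617 = 2133432/617 ≈ 3457.8 → 3458
Density = N̂ / area = 3458 / 9 ≈ 384.22 → 384.2 per acre

density ≈ 384.2 bluegill per acre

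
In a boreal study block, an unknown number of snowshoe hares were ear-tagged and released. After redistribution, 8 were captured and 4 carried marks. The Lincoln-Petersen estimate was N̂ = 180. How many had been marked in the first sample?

M = 90

From N = M·C/R: M = N·R / C = 180·4 / 8 = 720 / 8 = 90.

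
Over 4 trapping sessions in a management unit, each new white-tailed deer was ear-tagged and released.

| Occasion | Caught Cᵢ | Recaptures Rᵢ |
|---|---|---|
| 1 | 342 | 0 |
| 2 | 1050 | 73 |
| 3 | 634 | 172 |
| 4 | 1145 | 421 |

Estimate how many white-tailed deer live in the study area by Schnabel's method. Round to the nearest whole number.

Marked at large before each occasion: Mᵢ = Σⱼ<ᵢ (Cⱼ − Rⱼ) → M1=0, M2=342, M3=1319, M4=1781
Σ MᵢCᵢ = 0·342 + 342·1050 + 1319·634 + 1781·1145 = 0 + 359100 + 836246 + 2039245 = 3234591
Σ Rᵢ = 0 + 73 + 172 + 421 = 666
N̂ = 3234591 / 666 ≈ 4856.7 → 4857

N ≈ 4857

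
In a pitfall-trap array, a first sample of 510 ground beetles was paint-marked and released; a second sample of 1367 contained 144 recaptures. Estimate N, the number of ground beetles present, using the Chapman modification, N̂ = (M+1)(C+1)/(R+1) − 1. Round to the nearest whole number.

N̂ = (510+1)(1367+1)/(144+1) − 1 = 511·1368/145 − 1
= 699048/145 − 1 ≈ 4821.0 − 1 ≈ 4820.0 → 4820

N ≈ 4820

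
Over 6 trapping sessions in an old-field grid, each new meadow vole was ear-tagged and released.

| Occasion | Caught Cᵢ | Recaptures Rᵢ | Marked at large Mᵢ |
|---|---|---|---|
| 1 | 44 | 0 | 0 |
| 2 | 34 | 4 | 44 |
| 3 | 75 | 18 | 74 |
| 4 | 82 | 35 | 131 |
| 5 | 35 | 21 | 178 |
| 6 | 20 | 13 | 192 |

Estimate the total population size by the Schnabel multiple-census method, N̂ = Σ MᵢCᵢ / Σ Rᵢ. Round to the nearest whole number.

Σ MᵢCᵢ = 0·44 + 44·34 + 74·75 + 131·82 + 178·35 + 192·20 = 0 + 1496 + 5550 + 10742 + 6230 + 3840 = 27858
Σ Rᵢ = 0 + 4 + 18 + 35 + 21 + 13 = 91
N̂ = 27858 / 91 ≈ 306.1 → 306

N ≈ 306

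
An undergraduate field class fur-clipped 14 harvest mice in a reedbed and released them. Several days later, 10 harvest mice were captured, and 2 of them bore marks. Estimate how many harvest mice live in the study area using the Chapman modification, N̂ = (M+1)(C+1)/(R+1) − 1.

N̂ = (14+1)(10+1)/(2+1) − 1 = 15·11/3 − 1
= 165/3 − 1 = 55 − 1 = 54

N = 54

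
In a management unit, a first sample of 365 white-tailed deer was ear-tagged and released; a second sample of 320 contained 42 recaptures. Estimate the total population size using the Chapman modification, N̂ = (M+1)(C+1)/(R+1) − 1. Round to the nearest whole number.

N ≈ 2731

N̂ = (365+1)(320+1)/(42+1) − 1 = 366·321/43 − 1
= 117486/43 − 1 ≈ 2732.2 − 1 ≈ 2731.2 → 2731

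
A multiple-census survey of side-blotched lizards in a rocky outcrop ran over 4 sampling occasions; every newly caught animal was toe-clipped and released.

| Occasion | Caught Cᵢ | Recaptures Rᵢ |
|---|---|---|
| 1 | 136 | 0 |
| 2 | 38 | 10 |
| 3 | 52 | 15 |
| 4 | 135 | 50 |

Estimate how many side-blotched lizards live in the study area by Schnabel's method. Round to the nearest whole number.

Marked at large before each occasion: Mᵢ = Σⱼ<ᵢ (Cⱼ − Rⱼ) → M1=0, M2=136, M3=164, M4=201
Σ MᵢCᵢ = 0·136 + 136·38 + 164·52 + 201·135 = 0 + 5168 + 8528 + 27135 = 40831
Σ Rᵢ = 0 + 10 + 15 + 50 = 75
N̂ = 40831 / 75 ≈ 544.4 → 544

N ≈ 544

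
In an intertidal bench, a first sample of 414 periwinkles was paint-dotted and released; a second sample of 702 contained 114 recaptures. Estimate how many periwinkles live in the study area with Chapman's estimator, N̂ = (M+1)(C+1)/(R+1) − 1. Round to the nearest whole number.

N ≈ 2536

N̂ = (414+1)(702+1)/(114+1) − 1 = 415·703/115 − 1
= 291745/115 − 1 ≈ 2536.9 − 1 ≈ 2535.9 → 2536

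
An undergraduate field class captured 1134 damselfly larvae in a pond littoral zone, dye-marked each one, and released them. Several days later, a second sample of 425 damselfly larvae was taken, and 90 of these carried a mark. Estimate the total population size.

Lincoln-Petersen assumes M/N = R/C, so N = M·C / R.
N = (1134 × 425) / 90 = 481950 / 90 = 5355

N = 5355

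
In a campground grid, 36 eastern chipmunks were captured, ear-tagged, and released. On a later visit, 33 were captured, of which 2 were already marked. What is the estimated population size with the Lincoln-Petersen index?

N = 594

N = (36 × 33) / 2 = 1188 / 2 = 594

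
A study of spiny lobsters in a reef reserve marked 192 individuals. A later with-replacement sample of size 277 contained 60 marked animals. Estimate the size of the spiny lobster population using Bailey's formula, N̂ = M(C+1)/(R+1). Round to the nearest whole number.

N ≈ 875

N̂ = 192·(277+1)/(60+1) = 192·278/61 = 53376/61 ≈ 875.0 → 875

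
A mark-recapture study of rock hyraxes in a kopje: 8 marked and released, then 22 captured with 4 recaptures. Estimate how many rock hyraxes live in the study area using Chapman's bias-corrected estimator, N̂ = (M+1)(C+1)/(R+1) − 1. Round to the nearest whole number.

N ≈ 40

N̂ = (8+1)(22+1)/(4+1) − 1 = 9·23/5 − 1
= 207/5 − 1 ≈ 41.4 − 1 ≈ 40.4 → 40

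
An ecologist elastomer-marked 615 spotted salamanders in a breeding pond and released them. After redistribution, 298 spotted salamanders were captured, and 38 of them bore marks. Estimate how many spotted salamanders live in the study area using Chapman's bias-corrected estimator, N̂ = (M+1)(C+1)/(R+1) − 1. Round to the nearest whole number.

N̂ = (615+1)(298+1)/(38+1) − 1 = 616·299/39 − 1
= 184184/39 − 1 ≈ 4722.7 − 1 ≈ 4721.7 → 4722

N ≈ 4722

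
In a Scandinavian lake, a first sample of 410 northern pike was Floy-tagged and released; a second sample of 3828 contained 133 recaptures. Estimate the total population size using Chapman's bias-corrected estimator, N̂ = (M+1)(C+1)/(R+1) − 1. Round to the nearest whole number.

N̂ = (410+1)(3828+1)/(133+1) − 1 = 411·3829/134 − 1
= 1573719/134 − 1 ≈ 11744.2 − 1 ≈ 11743.2 → 11743

N ≈ 11,743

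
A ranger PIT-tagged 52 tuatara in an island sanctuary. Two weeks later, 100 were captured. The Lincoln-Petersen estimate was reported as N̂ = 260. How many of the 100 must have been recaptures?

R = 20

From N = M·C/R: R = M·C / N = 52·100 / 260 = 5200 / 260 = 20.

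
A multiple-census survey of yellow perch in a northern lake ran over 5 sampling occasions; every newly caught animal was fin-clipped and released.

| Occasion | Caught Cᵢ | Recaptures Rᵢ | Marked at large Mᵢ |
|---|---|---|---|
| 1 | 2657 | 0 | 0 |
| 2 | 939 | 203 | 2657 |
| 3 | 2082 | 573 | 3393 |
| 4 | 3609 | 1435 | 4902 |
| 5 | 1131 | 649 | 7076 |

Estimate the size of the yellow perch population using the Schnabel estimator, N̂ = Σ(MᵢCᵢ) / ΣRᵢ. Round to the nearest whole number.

N ≈ 12,326

Σ MᵢCᵢ = 0·2657 + 2657·939 + 3393·2082 + 4902·3609 + 7076·1131 = 0 + 2494923 + 7064226 + 17691318 + 8002956 = 35253423
Σ Rᵢ = 0 + 203 + 573 + 1435 + 649 = 2860
N̂ = 35253423 / 2860 ≈ 12326.4 → 12326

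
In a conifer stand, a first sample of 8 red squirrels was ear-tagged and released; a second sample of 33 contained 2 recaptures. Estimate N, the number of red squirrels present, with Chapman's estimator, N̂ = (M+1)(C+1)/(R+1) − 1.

N̂ = (8+1)(33+1)/(2+1) − 1 = 9·34/3 − 1
= 306/3 − 1 = 102 − 1 = 101

N = 101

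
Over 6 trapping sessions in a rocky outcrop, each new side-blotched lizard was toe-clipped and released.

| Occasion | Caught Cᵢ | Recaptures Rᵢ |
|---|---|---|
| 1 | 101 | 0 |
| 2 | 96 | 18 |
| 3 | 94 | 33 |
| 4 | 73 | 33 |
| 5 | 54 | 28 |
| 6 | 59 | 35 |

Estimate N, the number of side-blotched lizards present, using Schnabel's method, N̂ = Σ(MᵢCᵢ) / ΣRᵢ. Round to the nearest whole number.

Marked at large before each occasion: Mᵢ = Σⱼ<ᵢ (Cⱼ − Rⱼ) → M1=0, M2=101, M3=179, M4=240, M5=280, M6=306
Σ MᵢCᵢ = 0·101 + 101·96 + 179·94 + 240·73 + 280·54 + 306·59 = 0 + 9696 + 16826 + 17520 + 15120 + 18054 = 77216
Σ Rᵢ = 0 + 18 + 33 + 33 + 28 + 35 = 147
N̂ = 77216 / 147 ≈ 525.3 → 525

N ≈ 525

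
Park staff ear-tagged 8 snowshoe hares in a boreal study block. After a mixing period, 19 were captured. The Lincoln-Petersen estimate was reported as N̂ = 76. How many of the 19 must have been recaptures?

From N = M·C/R: R = M·C / N = 8·19 / 76 = 152 / 76 = 2.

R = 2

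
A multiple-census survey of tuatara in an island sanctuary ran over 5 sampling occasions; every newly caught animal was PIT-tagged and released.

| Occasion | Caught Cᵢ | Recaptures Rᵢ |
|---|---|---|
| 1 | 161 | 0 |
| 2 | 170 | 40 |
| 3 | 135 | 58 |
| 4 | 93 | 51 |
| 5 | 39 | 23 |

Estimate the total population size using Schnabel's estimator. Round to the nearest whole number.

Marked at large before each occasion: Mᵢ = Σⱼ<ᵢ (Cⱼ − Rⱼ) → M1=0, M2=161, M3=291, M4=368, M5=410
Σ MᵢCᵢ = 0·161 + 161·170 + 291·135 + 368·93 + 410·39 = 0 + 27370 + 39285 + 34224 + 15990 = 116869
Σ Rᵢ = 0 + 40 + 58 + 51 + 23 = 172
N̂ = 116869 / 172 ≈ 679.47 → 679

N ≈ 679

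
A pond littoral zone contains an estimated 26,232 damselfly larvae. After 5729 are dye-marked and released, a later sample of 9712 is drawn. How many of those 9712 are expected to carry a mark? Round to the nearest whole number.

The marked fraction of the population is 5729/26232, so in a sample of 9712 expect C·(M/N) marked.
E[R] = 5729 × 9712 / 26232 = 55640048 / 26232 ≈ 2121.1 → 2121

expected recaptures ≈ 2121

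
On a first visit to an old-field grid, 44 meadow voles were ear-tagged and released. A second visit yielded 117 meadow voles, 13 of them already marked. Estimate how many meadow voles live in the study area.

N = 396

If marked individuals mix randomly, R/C ≈ M/N, giving N ≈ M·C/R.
N = (44 × 117) / 13 = 5148 / 13 = 396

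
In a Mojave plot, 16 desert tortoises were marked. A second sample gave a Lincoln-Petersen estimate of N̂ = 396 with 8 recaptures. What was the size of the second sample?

From N = M·C/R: C = N·R / M = 396·8 / 16 = 3168 / 16 = 198.

C = 198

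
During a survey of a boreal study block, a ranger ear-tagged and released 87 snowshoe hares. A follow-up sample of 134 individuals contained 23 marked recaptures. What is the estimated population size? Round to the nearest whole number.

N ≈ 507

The marked fraction in the recapture sample should equal the marked fraction in the population: 23/134 = 87/N.
N = (87 × 134) / 23 = 11658 / 23 ≈ 506.9 → 507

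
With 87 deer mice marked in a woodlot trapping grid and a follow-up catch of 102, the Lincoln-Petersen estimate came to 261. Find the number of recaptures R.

From N = M·C/R: R = M·C / N = 87·102 / 261 = 8874 / 261 = 34.

R = 34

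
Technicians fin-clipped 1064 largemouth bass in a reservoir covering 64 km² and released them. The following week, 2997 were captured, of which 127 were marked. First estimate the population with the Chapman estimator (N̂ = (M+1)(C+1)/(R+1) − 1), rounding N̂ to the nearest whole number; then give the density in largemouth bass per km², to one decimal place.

N̂ = 1065·2998/128 − 1 = 3192870/128 − 1 ≈ 24943.3 → 24943
Density = N̂ / area = 24943 / 64 ≈ 389.73 → 389.7 per km²

density ≈ 389.7 largemouth bass per km²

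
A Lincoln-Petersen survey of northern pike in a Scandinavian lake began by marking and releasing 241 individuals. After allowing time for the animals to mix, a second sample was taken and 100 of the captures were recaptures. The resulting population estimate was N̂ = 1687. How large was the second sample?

C = 700

From N = M·C/R: C = N·R / M = 1687·100 / 241 = 168700 / 241 = 700.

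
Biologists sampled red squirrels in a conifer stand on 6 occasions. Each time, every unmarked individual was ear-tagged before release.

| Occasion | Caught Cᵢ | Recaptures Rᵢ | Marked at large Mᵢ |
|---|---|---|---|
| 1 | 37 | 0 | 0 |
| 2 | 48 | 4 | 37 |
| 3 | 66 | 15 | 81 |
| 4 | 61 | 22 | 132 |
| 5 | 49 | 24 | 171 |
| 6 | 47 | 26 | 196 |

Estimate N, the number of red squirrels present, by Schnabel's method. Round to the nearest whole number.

N ≈ 360

Σ MᵢCᵢ = 0·37 + 37·48 + 81·66 + 132·61 + 171·49 + 196·47 = 0 + 1776 + 5346 + 8052 + 8379 + 9212 = 32765
Σ Rᵢ = 0 + 4 + 15 + 22 + 24 + 26 = 91
N̂ = 32765 / 91 ≈ 360.1 → 360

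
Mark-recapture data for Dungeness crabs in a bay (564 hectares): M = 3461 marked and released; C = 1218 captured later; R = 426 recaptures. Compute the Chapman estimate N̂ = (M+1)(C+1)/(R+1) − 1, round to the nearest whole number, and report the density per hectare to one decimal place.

density ≈ 17.5 Dungeness crabs per hectare

N̂ = 3462·1219/427 − 1 = 4220178/427 − 1 ≈ 9882.3 → 9882
Density = N̂ / area = 9882 / 564 ≈ 17.52 → 17.5 per hectare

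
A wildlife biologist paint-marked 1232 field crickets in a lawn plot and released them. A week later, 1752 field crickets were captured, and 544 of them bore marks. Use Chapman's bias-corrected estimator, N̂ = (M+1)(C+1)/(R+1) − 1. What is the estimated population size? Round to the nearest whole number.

N̂ = (1232+1)(1752+1)/(544+1) − 1 = 1233·1753/545 − 1
= 2161449/545 − 1 ≈ 3966.0 − 1 ≈ 3965.0 → 3965

N ≈ 3965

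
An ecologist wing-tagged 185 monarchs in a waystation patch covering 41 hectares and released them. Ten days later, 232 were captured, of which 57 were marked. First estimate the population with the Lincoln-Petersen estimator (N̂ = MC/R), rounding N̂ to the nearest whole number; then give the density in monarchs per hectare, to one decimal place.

N̂ = 185·232/57 = 42920/57 ≈ 753.0 → 753
Density = N̂ / area = 753 / 41 ≈ 18.37 → 18.4 per hectare

density ≈ 18.4 monarchs per hectare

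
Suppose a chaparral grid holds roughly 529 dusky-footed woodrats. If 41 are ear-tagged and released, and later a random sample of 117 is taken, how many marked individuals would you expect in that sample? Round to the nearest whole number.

expected recaptures ≈ 9

The marked fraction of the population is 41/529, so in a sample of 117 expect C·(M/N) marked.
E[R] = 41 × 117 / 529 = 4797 / 529 ≈ 9.1 → 9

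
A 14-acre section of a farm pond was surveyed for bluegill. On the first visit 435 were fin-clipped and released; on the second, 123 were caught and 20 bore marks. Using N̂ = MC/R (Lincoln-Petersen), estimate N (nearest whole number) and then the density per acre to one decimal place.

N̂ = 435·123/20 = 53505/20 ≈ 2675.2 → 2675
Density = N̂ / area = 2675 / 14 ≈ 191.07 → 191.1 per acre

density ≈ 191.1 bluegill per acre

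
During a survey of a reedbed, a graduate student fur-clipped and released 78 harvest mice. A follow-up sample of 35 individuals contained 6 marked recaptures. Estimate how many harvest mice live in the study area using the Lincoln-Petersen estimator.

N = 455

Lincoln-Petersen assumes M/N = R/C, so N = M·C / R.
N = (78 × 35) / 6 = 2730 / 6 = 455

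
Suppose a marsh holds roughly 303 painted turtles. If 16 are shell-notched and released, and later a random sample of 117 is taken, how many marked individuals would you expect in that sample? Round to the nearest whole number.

Expected recaptures E[R] = M·C / N.
E[R] = 16 × 117 / 303 = 1872 / 303 ≈ 6.2 → 6

expected recaptures ≈ 6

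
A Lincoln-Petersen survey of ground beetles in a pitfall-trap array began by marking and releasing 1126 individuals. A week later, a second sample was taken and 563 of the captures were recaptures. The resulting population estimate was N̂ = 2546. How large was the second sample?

From N = M·C/R: C = N·R / M = 2546·563 / 1126 = 1433398 / 1126 = 1273.

C = 1273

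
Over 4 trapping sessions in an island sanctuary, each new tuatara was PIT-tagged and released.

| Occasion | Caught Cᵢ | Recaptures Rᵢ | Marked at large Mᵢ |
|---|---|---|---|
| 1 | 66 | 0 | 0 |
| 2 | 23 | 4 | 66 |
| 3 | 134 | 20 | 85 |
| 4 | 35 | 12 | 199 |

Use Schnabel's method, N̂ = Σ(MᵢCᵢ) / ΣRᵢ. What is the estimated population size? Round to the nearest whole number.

N ≈ 552

Σ MᵢCᵢ = 0·66 + 66·23 + 85·134 + 199·35 = 0 + 1518 + 11390 + 6965 = 19873
Σ Rᵢ = 0 + 4 + 20 + 12 = 36
N̂ = 19873 / 36 ≈ 552.0 → 552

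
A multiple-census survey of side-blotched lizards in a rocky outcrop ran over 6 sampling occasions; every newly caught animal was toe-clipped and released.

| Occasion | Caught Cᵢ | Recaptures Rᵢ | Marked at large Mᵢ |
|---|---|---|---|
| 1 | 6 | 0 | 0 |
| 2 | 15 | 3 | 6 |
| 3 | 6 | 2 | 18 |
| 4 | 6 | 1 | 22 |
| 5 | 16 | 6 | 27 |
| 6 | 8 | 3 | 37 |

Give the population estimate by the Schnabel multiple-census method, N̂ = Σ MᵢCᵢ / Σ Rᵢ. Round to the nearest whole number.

N ≈ 71

Σ MᵢCᵢ = 0·6 + 6·15 + 18·6 + 22·6 + 27·16 + 37·8 = 0 + 90 + 108 + 132 + 432 + 296 = 1058
Σ Rᵢ = 0 + 3 + 2 + 1 + 6 + 3 = 15
N̂ = 1058 / 15 ≈ 70.5 → 71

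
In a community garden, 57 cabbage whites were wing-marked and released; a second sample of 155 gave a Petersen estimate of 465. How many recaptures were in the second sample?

R = 19

From N = M·C/R: R = M·C / N = 57·155 / 465 = 8835 / 465 = 19.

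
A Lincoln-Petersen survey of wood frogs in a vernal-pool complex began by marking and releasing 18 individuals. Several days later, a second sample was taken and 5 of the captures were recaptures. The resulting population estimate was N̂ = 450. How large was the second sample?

C = 125

From N = M·C/R: C = N·R / M = 450·5 / 18 = 2250 / 18 = 125.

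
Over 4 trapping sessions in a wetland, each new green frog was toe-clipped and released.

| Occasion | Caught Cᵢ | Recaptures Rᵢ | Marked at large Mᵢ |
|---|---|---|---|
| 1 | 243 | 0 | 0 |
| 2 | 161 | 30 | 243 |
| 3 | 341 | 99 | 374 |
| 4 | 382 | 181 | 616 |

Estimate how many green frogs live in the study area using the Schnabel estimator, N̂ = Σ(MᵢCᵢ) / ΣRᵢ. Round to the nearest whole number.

N ≈ 1297

Σ MᵢCᵢ = 0·243 + 243·161 + 374·341 + 616·382 = 0 + 39123 + 127534 + 235312 = 401969
Σ Rᵢ = 0 + 30 + 99 + 181 = 310
N̂ = 401969 / 310 ≈ 1296.7 → 1297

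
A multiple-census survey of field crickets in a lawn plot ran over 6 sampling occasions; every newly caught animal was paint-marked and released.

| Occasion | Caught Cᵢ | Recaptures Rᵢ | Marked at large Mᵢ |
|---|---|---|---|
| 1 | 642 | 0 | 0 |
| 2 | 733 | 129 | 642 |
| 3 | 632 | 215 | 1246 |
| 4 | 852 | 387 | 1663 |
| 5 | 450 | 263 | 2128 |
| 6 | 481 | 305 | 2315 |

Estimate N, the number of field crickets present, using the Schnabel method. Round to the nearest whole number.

N ≈ 3654

Σ MᵢCᵢ = 0·642 + 642·733 + 1246·632 + 1663·852 + 2128·450 + 2315·481 = 0 + 470586 + 787472 + 1416876 + 957600 + 1113515 = 4746049
Σ Rᵢ = 0 + 129 + 215 + 387 + 263 + 305 = 1299
N̂ = 4746049 / 1299 ≈ 3653.6 → 3654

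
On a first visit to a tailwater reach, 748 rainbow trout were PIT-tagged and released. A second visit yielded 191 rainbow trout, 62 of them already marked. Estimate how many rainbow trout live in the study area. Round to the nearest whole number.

N ≈ 2304

The marked fraction in the recapture sample should equal the marked fraction in the population: 62/191 = 748/N.
N = (748 × 191) / 62 = 142868 / 62 ≈ 2304.3 → 2304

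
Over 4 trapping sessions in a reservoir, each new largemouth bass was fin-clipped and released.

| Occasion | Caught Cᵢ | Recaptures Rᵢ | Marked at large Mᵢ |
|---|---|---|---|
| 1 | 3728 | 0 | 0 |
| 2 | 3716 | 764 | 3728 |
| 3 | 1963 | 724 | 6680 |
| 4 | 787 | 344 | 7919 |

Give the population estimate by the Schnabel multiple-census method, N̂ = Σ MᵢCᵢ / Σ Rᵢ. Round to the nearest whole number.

N ≈ 18,121

Σ MᵢCᵢ = 0·3728 + 3728·3716 + 6680·1963 + 7919·787 = 0 + 13853248 + 13112840 + 6232253 = 33198341
Σ Rᵢ = 0 + 764 + 724 + 344 = 1832
N̂ = 33198341 / 1832 ≈ 18121.4 → 18121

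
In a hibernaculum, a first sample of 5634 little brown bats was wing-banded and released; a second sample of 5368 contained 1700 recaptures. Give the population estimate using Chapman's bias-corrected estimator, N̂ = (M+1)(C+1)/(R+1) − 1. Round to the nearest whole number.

N ≈ 17,785

N̂ = (5634+1)(5368+1)/(1700+1) − 1 = 5635·5369/1701 − 1
= 30254315/1701 − 1 ≈ 17786.2 − 1 ≈ 17785.2 → 17785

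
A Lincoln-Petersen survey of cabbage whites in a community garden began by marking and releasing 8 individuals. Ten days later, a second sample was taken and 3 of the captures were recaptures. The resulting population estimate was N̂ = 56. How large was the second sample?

C = 21

From N = M·C/R: C = N·R / M = 56·3 / 8 = 168 / 8 = 21.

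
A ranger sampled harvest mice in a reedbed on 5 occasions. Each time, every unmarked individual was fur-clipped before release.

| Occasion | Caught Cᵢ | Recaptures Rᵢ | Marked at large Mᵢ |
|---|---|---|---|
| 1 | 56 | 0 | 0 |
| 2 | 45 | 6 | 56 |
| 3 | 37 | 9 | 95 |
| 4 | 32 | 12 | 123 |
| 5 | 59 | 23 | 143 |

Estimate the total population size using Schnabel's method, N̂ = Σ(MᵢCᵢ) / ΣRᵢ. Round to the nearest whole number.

N ≈ 368

Σ MᵢCᵢ = 0·56 + 56·45 + 95·37 + 123·32 + 143·59 = 0 + 2520 + 3515 + 3936 + 8437 = 18408
Σ Rᵢ = 0 + 6 + 9 + 12 + 23 = 50
N̂ = 18408 / 50 ≈ 368.2 → 368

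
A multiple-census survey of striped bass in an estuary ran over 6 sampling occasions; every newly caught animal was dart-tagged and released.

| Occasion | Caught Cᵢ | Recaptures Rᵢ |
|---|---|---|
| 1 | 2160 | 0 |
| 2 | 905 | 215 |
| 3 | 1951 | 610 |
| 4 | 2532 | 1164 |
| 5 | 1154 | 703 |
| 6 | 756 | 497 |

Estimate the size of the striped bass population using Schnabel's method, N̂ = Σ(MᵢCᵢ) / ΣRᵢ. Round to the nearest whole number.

N ≈ 9121

Marked at large before each occasion: Mᵢ = Σⱼ<ᵢ (Cⱼ − Rⱼ) → M1=0, M2=2160, M3=2850, M4=4191, M5=5559, M6=6010
Σ MᵢCᵢ = 0·2160 + 2160·905 + 2850·1951 + 4191·2532 + 5559·1154 + 6010·756 = 0 + 1954800 + 5560350 + 10611612 + 6415086 + 4543560 = 29085408
Σ Rᵢ = 0 + 215 + 610 + 1164 + 703 + 497 = 3189
N̂ = 29085408 / 3189 ≈ 9120.5 → 9121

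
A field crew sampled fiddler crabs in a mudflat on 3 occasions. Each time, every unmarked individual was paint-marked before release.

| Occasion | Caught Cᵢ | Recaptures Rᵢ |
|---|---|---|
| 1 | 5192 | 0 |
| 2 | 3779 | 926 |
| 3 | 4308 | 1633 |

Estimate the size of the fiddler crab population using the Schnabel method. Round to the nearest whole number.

Marked at large before each occasion: Mᵢ = Σⱼ<ᵢ (Cⱼ − Rⱼ) → M1=0, M2=5192, M3=8045
Σ MᵢCᵢ = 0·5192 + 5192·3779 + 8045·4308 = 0 + 19620568 + 34657860 = 54278428
Σ Rᵢ = 0 + 926 + 1633 = 2559
N̂ = 54278428 / 2559 ≈ 21210.8 → 21211

N ≈ 21,211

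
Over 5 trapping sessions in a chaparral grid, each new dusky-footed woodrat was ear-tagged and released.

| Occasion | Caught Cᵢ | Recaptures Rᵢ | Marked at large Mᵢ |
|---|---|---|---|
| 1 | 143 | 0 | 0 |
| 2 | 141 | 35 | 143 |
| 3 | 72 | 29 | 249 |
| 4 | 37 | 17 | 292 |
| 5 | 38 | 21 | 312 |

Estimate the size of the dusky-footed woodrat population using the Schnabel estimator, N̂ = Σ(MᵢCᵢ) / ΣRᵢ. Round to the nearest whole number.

Σ MᵢCᵢ = 0·143 + 143·141 + 249·72 + 292·37 + 312·38 = 0 + 20163 + 17928 + 10804 + 11856 = 60751
Σ Rᵢ = 0 + 35 + 29 + 17 + 21 = 102
N̂ = 60751 / 102 ≈ 595.6 → 596

N ≈ 596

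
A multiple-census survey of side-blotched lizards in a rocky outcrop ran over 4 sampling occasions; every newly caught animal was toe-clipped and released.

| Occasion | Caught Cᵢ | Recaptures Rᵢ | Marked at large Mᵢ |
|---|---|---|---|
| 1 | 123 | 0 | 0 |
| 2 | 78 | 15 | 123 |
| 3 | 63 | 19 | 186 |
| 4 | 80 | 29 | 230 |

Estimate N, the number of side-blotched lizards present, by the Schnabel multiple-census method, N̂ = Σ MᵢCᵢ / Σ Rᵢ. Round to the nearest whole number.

N ≈ 630

Σ MᵢCᵢ = 0·123 + 123·78 + 186·63 + 230·80 = 0 + 9594 + 11718 + 18400 = 39712
Σ Rᵢ = 0 + 15 + 19 + 29 = 63
N̂ = 39712 / 63 ≈ 630.3 → 630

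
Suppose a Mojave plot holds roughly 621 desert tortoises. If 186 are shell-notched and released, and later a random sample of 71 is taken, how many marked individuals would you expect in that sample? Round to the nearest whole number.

Expected recaptures E[R] = M·C / N.
E[R] = 186 × 71 / 621 = 13206 / 621 ≈ 21.3 → 21

expected recaptures ≈ 21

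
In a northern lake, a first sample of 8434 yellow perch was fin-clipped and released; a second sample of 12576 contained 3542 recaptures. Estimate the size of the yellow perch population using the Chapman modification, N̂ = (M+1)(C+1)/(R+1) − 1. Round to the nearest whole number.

N̂ = (8434+1)(12576+1)/(3542+1) − 1 = 8435·12577/3543 − 1
= 106086995/3543 − 1 ≈ 29942.7 − 1 ≈ 29941.7 → 29942

N ≈ 29,942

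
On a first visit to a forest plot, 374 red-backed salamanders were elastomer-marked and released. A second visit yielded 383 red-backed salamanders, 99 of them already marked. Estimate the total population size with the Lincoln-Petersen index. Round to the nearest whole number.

N ≈ 1447

N = (374 × 383) / 99 = 143242 / 99 ≈ 1446.9 → 1447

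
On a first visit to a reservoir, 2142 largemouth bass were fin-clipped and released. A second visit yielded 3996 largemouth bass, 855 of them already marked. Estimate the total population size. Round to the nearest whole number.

N ≈ 10,011

N = (2142 × 3996) / 855 = 8559432 / 855 ≈ 10011.0 → 10011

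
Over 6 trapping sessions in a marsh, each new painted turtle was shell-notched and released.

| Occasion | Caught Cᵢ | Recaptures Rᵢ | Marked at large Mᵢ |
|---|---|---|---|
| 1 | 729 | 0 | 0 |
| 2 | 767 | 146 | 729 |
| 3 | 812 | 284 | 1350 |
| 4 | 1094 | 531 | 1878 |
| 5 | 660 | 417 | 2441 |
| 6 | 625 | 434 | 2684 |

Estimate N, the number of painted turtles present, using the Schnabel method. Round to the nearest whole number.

Σ MᵢCᵢ = 0·729 + 729·767 + 1350·812 + 1878·1094 + 2441·660 + 2684·625 = 0 + 559143 + 1096200 + 2054532 + 1611060 + 1677500 = 6998435
Σ Rᵢ = 0 + 146 + 284 + 531 + 417 + 434 = 1812
N̂ = 6998435 / 1812 ≈ 3862.3 → 3862

N ≈ 3862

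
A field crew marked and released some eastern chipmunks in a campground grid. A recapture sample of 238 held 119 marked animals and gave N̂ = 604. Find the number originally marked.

From N = M·C/R: M = N·R / C = 604·119 / 238 = 71876 / 238 = 302.

M = 302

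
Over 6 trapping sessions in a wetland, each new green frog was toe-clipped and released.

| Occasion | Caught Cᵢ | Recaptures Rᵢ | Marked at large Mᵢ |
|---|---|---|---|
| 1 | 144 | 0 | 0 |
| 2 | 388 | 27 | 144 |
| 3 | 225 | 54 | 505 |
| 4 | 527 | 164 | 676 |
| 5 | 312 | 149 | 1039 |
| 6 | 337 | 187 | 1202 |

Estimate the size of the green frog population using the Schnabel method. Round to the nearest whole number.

N ≈ 2160

Σ MᵢCᵢ = 0·144 + 144·388 + 505·225 + 676·527 + 1039·312 + 1202·337 = 0 + 55872 + 113625 + 356252 + 324168 + 405074 = 1254991
Σ Rᵢ = 0 + 27 + 54 + 164 + 149 + 187 = 581
N̂ = 1254991 / 581 ≈ 2160.1 → 2160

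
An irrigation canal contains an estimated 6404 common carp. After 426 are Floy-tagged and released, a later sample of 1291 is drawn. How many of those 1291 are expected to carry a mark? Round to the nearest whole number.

The marked fraction of the population is 426/6404, so in a sample of 1291 expect C·(M/N) marked.
E[R] = 426 × 1291 / 6404 = 549966 / 6404 ≈ 85.9 → 86

expected recaptures ≈ 86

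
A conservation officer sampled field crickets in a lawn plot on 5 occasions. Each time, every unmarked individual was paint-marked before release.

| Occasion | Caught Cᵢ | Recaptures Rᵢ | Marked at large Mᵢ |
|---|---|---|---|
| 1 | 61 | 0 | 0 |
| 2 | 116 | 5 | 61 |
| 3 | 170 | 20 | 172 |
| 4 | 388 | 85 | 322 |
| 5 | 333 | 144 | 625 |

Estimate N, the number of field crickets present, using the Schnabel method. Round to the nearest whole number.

N ≈ 1454

Σ MᵢCᵢ = 0·61 + 61·116 + 172·170 + 322·388 + 625·333 = 0 + 7076 + 29240 + 124936 + 208125 = 369377
Σ Rᵢ = 0 + 5 + 20 + 85 + 144 = 254
N̂ = 369377 / 254 ≈ 1454.2 → 1454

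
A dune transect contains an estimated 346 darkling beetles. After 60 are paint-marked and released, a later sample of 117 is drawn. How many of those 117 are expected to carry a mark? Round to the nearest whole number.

Expected recaptures E[R] = M·C / N.
E[R] = 60 × 117 / 346 = 7020 / 346 ≈ 20.3 → 20

expected recaptures ≈ 20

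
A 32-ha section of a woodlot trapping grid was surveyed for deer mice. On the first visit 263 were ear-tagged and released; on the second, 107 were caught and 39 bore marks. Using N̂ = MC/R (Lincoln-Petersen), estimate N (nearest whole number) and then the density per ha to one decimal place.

density ≈ 22.6 deer mice per ha

N̂ = 263·107/39 = 28141/39 ≈ 721.6 → 722
Density = N̂ / area = 722 / 32 ≈ 22.56 → 22.6 per ha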